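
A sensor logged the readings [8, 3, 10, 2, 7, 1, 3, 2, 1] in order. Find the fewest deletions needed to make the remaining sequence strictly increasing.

Fewest deletions = n − (longest strictly increasing subsequence).
i:      1  2  3  4  5  6  7  8  9
a[i]:   8  3 10  2  7  1  3  2  1
dp:     1  1  2  1  2  1  2  2  1
max dp = 2, so deletions = 9 − 2 = 7.

7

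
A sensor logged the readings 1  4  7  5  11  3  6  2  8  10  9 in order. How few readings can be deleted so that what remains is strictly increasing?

5

Fewest deletions = n − (longest strictly increasing subsequence).
Patience tails:
1 → extends → [1]
4 → extends → [1, 4]
7 → extends → [1, 4, 7]
5 → replaces 7 → [1, 4, 5]
11 → extends → [1, 4, 5, 11]
3 → replaces 4 → [1, 3, 5, 11]
6 → replaces 11 → [1, 3, 5, 6]
2 → replaces 3 → [1, 2, 5, 6]
8 → extends → [1, 2, 5, 6, 8]
10 → extends → [1, 2, 5, 6, 8, 10]
9 → replaces 10 → [1, 2, 5, 6, 8, 9]
Longest strictly increasing subsequence has length 6, so deletions = 11 − 6 = 5.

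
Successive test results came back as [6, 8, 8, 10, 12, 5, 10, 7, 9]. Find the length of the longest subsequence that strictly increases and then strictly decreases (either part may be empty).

inc[i] = longest strictly increasing subsequence ending at i; dec[i] = longest strictly decreasing subsequence starting at i:
i:      1  2  3  4  5  6  7  8  9
a[i]:   6  8  8 10 12  5 10  7  9
inc:    1  2  2  3  4  1  3  2  3
dec:    2  2  2  2  3  1  2  1  1
Best peak at i=5 (value 12): inc=4, dec=3, length 4+3−1 = 6.

6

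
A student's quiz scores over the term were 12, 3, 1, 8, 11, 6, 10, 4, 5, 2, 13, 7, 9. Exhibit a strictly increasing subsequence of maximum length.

3, 4, 5, 7, 9

Patience tails give the LIS length; then backtrack through the dp parents:
12 → extends → [12]
3 → replaces 12 → [3]
1 → replaces 3 → [1]
8 → extends → [1, 8]
11 → extends → [1, 8, 11]
6 → replaces 8 → [1, 6, 11]
10 → replaces 11 → [1, 6, 10]
4 → replaces 6 → [1, 4, 10]
5 → replaces 10 → [1, 4, 5]
2 → replaces 4 → [1, 2, 5]
13 → extends → [1, 2, 5, 13]
7 → replaces 13 → [1, 2, 5, 7]
9 → extends → [1, 2, 5, 7, 9]
Length 5; one witness is 3, 4, 5, 7, 9.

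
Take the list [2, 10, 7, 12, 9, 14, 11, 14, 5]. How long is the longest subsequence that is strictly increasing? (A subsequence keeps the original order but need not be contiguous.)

Let dp[i] be the length of the longest such subsequence ending at index i:
i:      1  2  3  4  5  6  7  8  9
a[i]:   2 10  7 12  9 14 11 14  5
dp:     1  2  2  3  3  4  4  5  2
Maximum dp value is 5.

5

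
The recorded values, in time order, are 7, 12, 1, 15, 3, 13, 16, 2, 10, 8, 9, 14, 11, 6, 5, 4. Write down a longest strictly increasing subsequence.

Patience tails give the LIS length; then backtrack through the dp parents:
7 → extends → [7]
12 → extends → [7, 12]
1 → replaces 7 → [1, 12]
15 → extends → [1, 12, 15]
3 → replaces 12 → [1, 3, 15]
13 → replaces 15 → [1, 3, 13]
16 → extends → [1, 3, 13, 16]
2 → replaces 3 → [1, 2, 13, 16]
10 → replaces 13 → [1, 2, 10, 16]
8 → replaces 10 → [1, 2, 8, 16]
9 → replaces 16 → [1, 2, 8, 9]
14 → extends → [1, 2, 8, 9, 14]
11 → replaces 14 → [1, 2, 8, 9, 11]
6 → replaces 8 → [1, 2, 6, 9, 11]
5 → replaces 6 → [1, 2, 5, 9, 11]
4 → replaces 5 → [1, 2, 4, 9, 11]
Length 5; one witness is 1, 3, 8, 9, 14.

1, 3, 8, 9, 14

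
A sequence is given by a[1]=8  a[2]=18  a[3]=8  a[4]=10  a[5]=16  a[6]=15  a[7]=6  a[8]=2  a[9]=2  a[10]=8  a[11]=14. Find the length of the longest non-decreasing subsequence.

4

Track the smallest tail for each achievable length (allowing ties):
8 → extends → [8]
18 → extends → [8, 18]
8 → replaces 18 → [8, 8]
10 → extends → [8, 8, 10]
16 → extends → [8, 8, 10, 16]
15 → replaces 16 → [8, 8, 10, 15]
6 → replaces 8 → [6, 8, 10, 15]
2 → replaces 6 → [2, 8, 10, 15]
2 → replaces 8 → [2, 2, 10, 15]
8 → replaces 10 → [2, 2, 8, 15]
14 → replaces 15 → [2, 2, 8, 14]
Four tails, so the longest non-decreasing subsequence has length 4 (e.g. 8, 8, 10, 16).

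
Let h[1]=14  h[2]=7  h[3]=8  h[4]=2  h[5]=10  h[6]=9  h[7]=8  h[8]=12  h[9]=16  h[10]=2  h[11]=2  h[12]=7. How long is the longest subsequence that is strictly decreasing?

5

Let dp[i] be the longest strictly decreasing subsequence ending at i:
i:      1  2  3  4  5  6  7  8  9 10 11 12
h[i]:  14  7  8  2 10  9  8 12 16  2  2  7
dp:     1  2  2  3  2  3  4  2  1  5  5  5
Maximum is 5.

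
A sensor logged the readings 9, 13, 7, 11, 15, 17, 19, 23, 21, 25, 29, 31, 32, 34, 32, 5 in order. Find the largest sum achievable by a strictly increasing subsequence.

247

Let S[i] be the best sum of a strictly increasing subsequence ending at i:
i:       1   2   3   4   5   6   7   8   9  10  11  12  13  14  15  16
a[i]:    9  13   7  11  15  17  19  23  21  25  29  31  32  34  32   5
S:       9  22   7  20  37  54  73  96  94 121 150 181 213 247 213   5
Maximum is 247 (e.g. 9 + 13 + 15 + 17 + 19 + 23 + 25 + 29 + 31 + 32 + 34).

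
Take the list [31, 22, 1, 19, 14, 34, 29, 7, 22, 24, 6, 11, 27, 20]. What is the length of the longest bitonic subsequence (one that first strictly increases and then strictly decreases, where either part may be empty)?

6

inc[i] = longest strictly increasing subsequence ending at i; dec[i] = longest strictly decreasing subsequence starting at i:
i:      1  2  3  4  5  6  7  8  9 10 11 12 13 14
a[i]:  31 22  1 19 14 34 29  7 22 24  6 11 27 20
inc:    1  1  1  2  2  3  3  2  3  4  2  3  5  4
dec:    6  5  1  4  3  4  3  2  2  2  1  1  2  1
Best peak at i=1 (value 31): inc=1, dec=6, length 1+6−1 = 6.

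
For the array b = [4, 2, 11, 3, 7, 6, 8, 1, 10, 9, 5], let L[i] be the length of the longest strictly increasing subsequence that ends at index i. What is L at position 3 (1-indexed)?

dp[i] = 1 + max{dp[j] : j<i, b[j]<b[i]} (or 1 if no such j):
i:      1  2  3  4  5  6  7  8  9 10 11
b[i]:   4  2 11  3  7  6  8  1 10  9  5
dp:     1  1  2  2  3  3  4  1  5  5  3
At index 3 the value is 2.

2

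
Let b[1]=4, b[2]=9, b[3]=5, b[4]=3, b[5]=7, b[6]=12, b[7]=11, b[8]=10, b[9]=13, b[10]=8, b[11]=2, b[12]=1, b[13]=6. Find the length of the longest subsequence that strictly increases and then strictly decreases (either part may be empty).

9

inc[i] = longest strictly increasing subsequence ending at i; dec[i] = longest strictly decreasing subsequence starting at i:
i:      1  2  3  4  5  6  7  8  9 10 11 12 13
b[i]:   4  9  5  3  7 12 11 10 13  8  2  1  6
inc:    1  2  2  1  3  4  4  4  5  4  1  1  3
dec:    4  5  4  3  3  6  5  4  4  3  2  1  1
Best peak at i=6 (value 12): inc=4, dec=6, length 4+6−1 = 9.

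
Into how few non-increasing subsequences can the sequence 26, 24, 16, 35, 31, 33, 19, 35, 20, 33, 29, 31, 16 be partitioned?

Place each on the leftmost legal pile:
26 → new pile 1 (tops now [26])
24 → pile 1 (tops now [24])
16 → pile 1 (tops now [16])
35 → new pile 2 (tops now [16, 35])
31 → pile 2 (tops now [16, 31])
33 → new pile 3 (tops now [16, 31, 33])
19 → pile 2 (tops now [16, 19, 33])
35 → new pile 4 (tops now [16, 19, 33, 35])
20 → pile 3 (tops now [16, 19, 20, 35])
33 → pile 4 (tops now [16, 19, 20, 33])
29 → pile 4 (tops now [16, 19, 20, 29])
31 → new pile 5 (tops now [16, 19, 20, 29, 31])
16 → pile 1 (tops now [16, 19, 20, 29, 31])
Five piles.

5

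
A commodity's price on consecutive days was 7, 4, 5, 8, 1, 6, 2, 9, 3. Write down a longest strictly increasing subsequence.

Patience tails give the LIS length; then backtrack through the dp parents:
7 → extends → [7]
4 → replaces 7 → [4]
5 → extends → [4, 5]
8 → extends → [4, 5, 8]
1 → replaces 4 → [1, 5, 8]
6 → replaces 8 → [1, 5, 6]
2 → replaces 5 → [1, 2, 6]
9 → extends → [1, 2, 6, 9]
3 → replaces 6 → [1, 2, 3, 9]
Length 4; one witness is 4, 5, 8, 9.

4, 5, 8, 9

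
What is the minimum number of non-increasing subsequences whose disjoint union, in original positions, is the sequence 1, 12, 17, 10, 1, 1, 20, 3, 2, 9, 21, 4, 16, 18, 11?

5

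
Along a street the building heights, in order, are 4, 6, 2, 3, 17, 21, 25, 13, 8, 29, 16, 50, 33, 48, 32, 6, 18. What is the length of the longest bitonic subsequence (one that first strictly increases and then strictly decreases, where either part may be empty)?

inc[i] = longest strictly increasing subsequence ending at i; dec[i] = longest strictly decreasing subsequence starting at i:
i:      1  2  3  4  5  6  7  8  9 10 11 12 13 14 15 16 17
a[i]:   4  6  2  3 17 21 25 13  8 29 16 50 33 48 32  6 18
inc:    1  2  1  2  3  4  5  3  3  6  4  7  7  8  7  3  5
dec:    2  2  1  1  4  4  4  3  2  3  2  4  3  3  2  1  1
Best peak at i=12 (value 50): inc=7, dec=4, length 7+4−1 = 10.

10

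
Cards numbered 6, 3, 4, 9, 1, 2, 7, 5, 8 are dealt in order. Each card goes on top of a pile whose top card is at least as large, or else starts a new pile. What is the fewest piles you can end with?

4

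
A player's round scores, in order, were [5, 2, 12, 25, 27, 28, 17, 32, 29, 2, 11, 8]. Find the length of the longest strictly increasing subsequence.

6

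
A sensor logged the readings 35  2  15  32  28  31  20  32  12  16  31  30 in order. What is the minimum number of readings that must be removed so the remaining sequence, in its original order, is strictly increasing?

7

Fewest deletions = n − (longest strictly increasing subsequence).
i:      1  2  3  4  5  6  7  8  9 10 11 12
a[i]:  35  2 15 32 28 31 20 32 12 16 31 30
dp:     1  1  2  3  3  4  3  5  2  3  4  4
max dp = 5, so deletions = 12 − 5 = 7.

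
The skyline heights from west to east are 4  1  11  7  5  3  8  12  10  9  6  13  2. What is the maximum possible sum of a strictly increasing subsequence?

Let S[i] be the best sum of a strictly increasing subsequence ending at i:
i:      1  2  3  4  5  6  7  8  9 10 11 12 13
a[i]:   4  1 11  7  5  3  8 12 10  9  6 13  2
S:      4  1 15 11  9  4 19 31 29 28 15 44  3
Maximum is 44 (e.g. 4 + 7 + 8 + 12 + 13).

44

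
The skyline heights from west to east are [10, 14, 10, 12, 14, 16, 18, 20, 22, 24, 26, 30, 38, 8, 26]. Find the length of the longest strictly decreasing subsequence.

3

Negate each value so 'decreasing' becomes 'increasing', then run patience tails on the negated sequence:
-10 → extends → [-10]
-14 → replaces -10 → [-14]
-10 → extends → [-14, -10]
-12 → replaces -10 → [-14, -12]
-14 → already a tail → [-14, -12]
-16 → replaces -14 → [-16, -12]
-18 → replaces -16 → [-18, -12]
-20 → replaces -18 → [-20, -12]
-22 → replaces -20 → [-22, -12]
-24 → replaces -22 → [-24, -12]
-26 → replaces -24 → [-26, -12]
-30 → replaces -26 → [-30, -12]
-38 → replaces -30 → [-38, -12]
-8 → extends → [-38, -12, -8]
-26 → replaces -12 → [-38, -26, -8]
Three tails, so the longest strictly decreasing subsequence of the original has length 3.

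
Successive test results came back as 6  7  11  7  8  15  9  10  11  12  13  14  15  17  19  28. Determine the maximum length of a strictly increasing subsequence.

13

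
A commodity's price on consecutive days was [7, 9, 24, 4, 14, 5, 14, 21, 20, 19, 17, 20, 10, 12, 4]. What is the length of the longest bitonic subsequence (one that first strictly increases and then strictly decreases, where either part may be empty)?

inc[i] = longest strictly increasing subsequence ending at i; dec[i] = longest strictly decreasing subsequence starting at i:
i:      1  2  3  4  5  6  7  8  9 10 11 12 13 14 15
a[i]:   7  9 24  4 14  5 14 21 20 19 17 20 10 12  4
inc:    1  2  3  1  3  2  3  4  4  4  4  5  3  4  1
dec:    3  3  7  1  3  2  3  6  5  4  3  3  2  2  1
Best peak at i=3 (value 24): inc=3, dec=7, length 3+7−1 = 9.

9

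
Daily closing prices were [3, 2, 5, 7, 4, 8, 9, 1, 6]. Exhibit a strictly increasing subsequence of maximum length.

Patience tails give the LIS length; then backtrack through the dp parents:
3 → extends → [3]
2 → replaces 3 → [2]
5 → extends → [2, 5]
7 → extends → [2, 5, 7]
4 → replaces 5 → [2, 4, 7]
8 → extends → [2, 4, 7, 8]
9 → extends → [2, 4, 7, 8, 9]
1 → replaces 2 → [1, 4, 7, 8, 9]
6 → replaces 7 → [1, 4, 6, 8, 9]
Length 5; one witness is 3, 5, 7, 8, 9.

3, 5, 7, 8, 9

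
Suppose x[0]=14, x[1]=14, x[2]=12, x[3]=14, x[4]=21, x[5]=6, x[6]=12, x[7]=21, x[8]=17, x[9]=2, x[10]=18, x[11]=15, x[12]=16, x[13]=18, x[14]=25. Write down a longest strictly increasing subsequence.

Patience tails give the LIS length; then backtrack through the dp parents:
14 → extends → [14]
14 → already a tail → [14]
12 → replaces 14 → [12]
14 → extends → [12, 14]
21 → extends → [12, 14, 21]
6 → replaces 12 → [6, 14, 21]
12 → replaces 14 → [6, 12, 21]
21 → already a tail → [6, 12, 21]
17 → replaces 21 → [6, 12, 17]
2 → replaces 6 → [2, 12, 17]
18 → extends → [2, 12, 17, 18]
15 → replaces 17 → [2, 12, 15, 18]
16 → replaces 18 → [2, 12, 15, 16]
18 → extends → [2, 12, 15, 16, 18]
25 → extends → [2, 12, 15, 16, 18, 25]
Length 6; one witness is 12, 14, 15, 16, 18, 25.

12, 14, 15, 16, 18, 25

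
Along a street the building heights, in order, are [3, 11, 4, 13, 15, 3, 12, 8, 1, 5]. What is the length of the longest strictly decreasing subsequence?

Negate each value so 'decreasing' becomes 'increasing', then run patience tails on the negated sequence:
-3 → extends → [-3]
-11 → replaces -3 → [-11]
-4 → extends → [-11, -4]
-13 → replaces -11 → [-13, -4]
-15 → replaces -13 → [-15, -4]
-3 → extends → [-15, -4, -3]
-12 → replaces -4 → [-15, -12, -3]
-8 → replaces -3 → [-15, -12, -8]
-1 → extends → [-15, -12, -8, -1]
-5 → replaces -1 → [-15, -12, -8, -5]
Four tails, so the longest strictly decreasing subsequence of the original has length 4.

4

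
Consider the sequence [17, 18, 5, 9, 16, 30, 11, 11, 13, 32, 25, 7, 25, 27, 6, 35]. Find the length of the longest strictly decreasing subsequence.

5

Negate each value so 'decreasing' becomes 'increasing', then run patience tails on the negated sequence:
-17 → extends → [-17]
-18 → replaces -17 → [-18]
-5 → extends → [-18, -5]
-9 → replaces -5 → [-18, -9]
-16 → replaces -9 → [-18, -16]
-30 → replaces -18 → [-30, -16]
-11 → extends → [-30, -16, -11]
-11 → already a tail → [-30, -16, -11]
-13 → replaces -11 → [-30, -16, -13]
-32 → replaces -30 → [-32, -16, -13]
-25 → replaces -16 → [-32, -25, -13]
-7 → extends → [-32, -25, -13, -7]
-25 → already a tail → [-32, -25, -13, -7]
-27 → replaces -25 → [-32, -27, -13, -7]
-6 → extends → [-32, -27, -13, -7, -6]
-35 → replaces -32 → [-35, -27, -13, -7, -6]
Five tails, so the longest strictly decreasing subsequence of the original has length 5.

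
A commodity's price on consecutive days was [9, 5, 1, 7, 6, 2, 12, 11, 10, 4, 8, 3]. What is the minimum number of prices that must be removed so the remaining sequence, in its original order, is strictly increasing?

Fewest deletions = n − (longest strictly increasing subsequence).
i:      1  2  3  4  5  6  7  8  9 10 11 12
a[i]:   9  5  1  7  6  2 12 11 10  4  8  3
dp:     1  1  1  2  2  2  3  3  3  3  4  3
max dp = 4, so deletions = 12 − 4 = 8.

8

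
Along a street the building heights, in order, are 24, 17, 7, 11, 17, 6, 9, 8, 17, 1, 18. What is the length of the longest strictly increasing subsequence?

Let dp[i] be the length of the longest such subsequence ending at index i:
i:      1  2  3  4  5  6  7  8  9 10 11
a[i]:  24 17  7 11 17  6  9  8 17  1 18
dp:     1  1  1  2  3  1  2  2  3  1  4
Maximum dp value is 4.

4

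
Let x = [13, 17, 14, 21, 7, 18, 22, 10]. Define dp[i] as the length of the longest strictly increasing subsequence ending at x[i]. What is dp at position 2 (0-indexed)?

dp[i] = 1 + max{dp[j] : j<i, x[j]<x[i]} (or 1 if no such j):
i:      0  1  2  3  4  5  6  7
x[i]:  13 17 14 21  7 18 22 10
dp:     1  2  2  3  1  3  4  2
At index 2 the value is 2.

2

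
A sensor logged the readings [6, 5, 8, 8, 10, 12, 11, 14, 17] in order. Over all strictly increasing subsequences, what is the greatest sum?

Let S[i] be the best sum of a strictly increasing subsequence ending at i:
i:      1  2  3  4  5  6  7  8  9
a[i]:   6  5  8  8 10 12 11 14 17
S:      6  5 14 14 24 36 35 50 67
Maximum is 67 (e.g. 6 + 8 + 10 + 12 + 14 + 17).

67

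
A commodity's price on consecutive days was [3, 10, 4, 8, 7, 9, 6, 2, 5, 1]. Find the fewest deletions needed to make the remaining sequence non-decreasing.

Fewest deletions = n − (longest non-decreasing subsequence).
Patience tails:
3 → extends → [3]
10 → extends → [3, 10]
4 → replaces 10 → [3, 4]
8 → extends → [3, 4, 8]
7 → replaces 8 → [3, 4, 7]
9 → extends → [3, 4, 7, 9]
6 → replaces 7 → [3, 4, 6, 9]
2 → replaces 3 → [2, 4, 6, 9]
5 → replaces 6 → [2, 4, 5, 9]
1 → replaces 2 → [1, 4, 5, 9]
Longest non-decreasing subsequence has length 4, so deletions = 10 − 4 = 6.

6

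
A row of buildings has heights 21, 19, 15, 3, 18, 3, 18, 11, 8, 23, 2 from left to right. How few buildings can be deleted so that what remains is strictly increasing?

8

Fewest deletions = n − (longest strictly increasing subsequence).
i:      1  2  3  4  5  6  7  8  9 10 11
a[i]:  21 19 15  3 18  3 18 11  8 23  2
dp:     1  1  1  1  2  1  2  2  2  3  1
max dp = 3, so deletions = 11 − 3 = 8.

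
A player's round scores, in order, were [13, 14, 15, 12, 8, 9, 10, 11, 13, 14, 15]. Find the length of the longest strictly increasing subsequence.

7

Track the smallest tail for each achievable length (strict):
13 → extends → [13]
14 → extends → [13, 14]
15 → extends → [13, 14, 15]
12 → replaces 13 → [12, 14, 15]
8 → replaces 12 → [8, 14, 15]
9 → replaces 14 → [8, 9, 15]
10 → replaces 15 → [8, 9, 10]
11 → extends → [8, 9, 10, 11]
13 → extends → [8, 9, 10, 11, 13]
14 → extends → [8, 9, 10, 11, 13, 14]
15 → extends → [8, 9, 10, 11, 13, 14, 15]
Seven tails, so the longest strictly increasing subsequence has length 7 (e.g. 8, 9, 10, 11, 13, 14, 15).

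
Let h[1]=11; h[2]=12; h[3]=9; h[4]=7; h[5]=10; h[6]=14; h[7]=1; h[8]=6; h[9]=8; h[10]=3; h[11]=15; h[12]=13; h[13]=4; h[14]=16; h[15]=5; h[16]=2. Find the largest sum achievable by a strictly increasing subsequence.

68

Let S[i] be the best sum of a strictly increasing subsequence ending at i:
i:      1  2  3  4  5  6  7  8  9 10 11 12 13 14 15 16
h[i]:  11 12  9  7 10 14  1  6  8  3 15 13  4 16  5  2
S:     11 23  9  7 19 37  1  7 15  4 52 36  8 68 13  3
Maximum is 68 (e.g. 11 + 12 + 14 + 15 + 16).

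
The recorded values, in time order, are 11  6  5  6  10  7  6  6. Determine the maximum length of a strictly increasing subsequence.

Track the smallest tail for each achievable length (strict):
11 → extends → [11]
6 → replaces 11 → [6]
5 → replaces 6 → [5]
6 → extends → [5, 6]
10 → extends → [5, 6, 10]
7 → replaces 10 → [5, 6, 7]
6 → already a tail → [5, 6, 7]
6 → already a tail → [5, 6, 7]
Three tails, so the longest strictly increasing subsequence has length 3 (e.g. 5, 6, 10).

3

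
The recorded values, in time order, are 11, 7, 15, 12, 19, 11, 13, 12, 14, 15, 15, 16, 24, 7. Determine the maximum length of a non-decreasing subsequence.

8

Track the smallest tail for each achievable length (allowing ties):
11 → extends → [11]
7 → replaces 11 → [7]
15 → extends → [7, 15]
12 → replaces 15 → [7, 12]
19 → extends → [7, 12, 19]
11 → replaces 12 → [7, 11, 19]
13 → replaces 19 → [7, 11, 13]
12 → replaces 13 → [7, 11, 12]
14 → extends → [7, 11, 12, 14]
15 → extends → [7, 11, 12, 14, 15]
15 → extends → [7, 11, 12, 14, 15, 15]
16 → extends → [7, 11, 12, 14, 15, 15, 16]
24 → extends → [7, 11, 12, 14, 15, 15, 16, 24]
7 → replaces 11 → [7, 7, 12, 14, 15, 15, 16, 24]
Eight tails, so the longest non-decreasing subsequence has length 8 (e.g. 11, 12, 13, 14, 15, 15, 16, 24).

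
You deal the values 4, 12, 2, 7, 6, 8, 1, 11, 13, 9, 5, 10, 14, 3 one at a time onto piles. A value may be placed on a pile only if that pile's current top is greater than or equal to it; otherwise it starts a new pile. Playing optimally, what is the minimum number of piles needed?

The minimum number of non-increasing subsequences covering a sequence equals the length of its longest strictly increasing subsequence.
LIS length is 6 (e.g. 4, 7, 8, 11, 13, 14), so 6 piles are needed.

6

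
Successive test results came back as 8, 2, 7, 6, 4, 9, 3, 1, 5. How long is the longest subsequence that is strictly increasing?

3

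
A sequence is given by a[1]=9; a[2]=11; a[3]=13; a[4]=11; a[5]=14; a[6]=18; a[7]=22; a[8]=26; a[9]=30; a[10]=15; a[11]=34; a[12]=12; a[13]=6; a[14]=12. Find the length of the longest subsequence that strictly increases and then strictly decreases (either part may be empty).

inc[i] = longest strictly increasing subsequence ending at i; dec[i] = longest strictly decreasing subsequence starting at i:
i:      1  2  3  4  5  6  7  8  9 10 11 12 13 14
a[i]:   9 11 13 11 14 18 22 26 30 15 34 12  6 12
inc:    1  2  3  2  4  5  6  7  8  5  9  3  1  3
dec:    2  2  3  2  3  4  4  4  4  3  3  2  1  1
Best peak at i=9 (value 30): inc=8, dec=4, length 8+4−1 = 11.

11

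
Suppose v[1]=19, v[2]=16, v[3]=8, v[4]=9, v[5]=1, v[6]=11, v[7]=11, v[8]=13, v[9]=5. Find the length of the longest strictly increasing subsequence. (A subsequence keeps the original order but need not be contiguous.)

4

Track the smallest tail for each achievable length (strict):
19 → extends → [19]
16 → replaces 19 → [16]
8 → replaces 16 → [8]
9 → extends → [8, 9]
1 → replaces 8 → [1, 9]
11 → extends → [1, 9, 11]
11 → already a tail → [1, 9, 11]
13 → extends → [1, 9, 11, 13]
5 → replaces 9 → [1, 5, 11, 13]
Four tails, so the longest strictly increasing subsequence has length 4 (e.g. 8, 9, 11, 13).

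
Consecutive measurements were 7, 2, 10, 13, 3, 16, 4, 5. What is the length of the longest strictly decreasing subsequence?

Negate each value so 'decreasing' becomes 'increasing', then run patience tails on the negated sequence:
-7 → extends → [-7]
-2 → extends → [-7, -2]
-10 → replaces -7 → [-10, -2]
-13 → replaces -10 → [-13, -2]
-3 → replaces -2 → [-13, -3]
-16 → replaces -13 → [-16, -3]
-4 → replaces -3 → [-16, -4]
-5 → replaces -4 → [-16, -5]
Two tails, so the longest strictly decreasing subsequence of the original has length 2.

2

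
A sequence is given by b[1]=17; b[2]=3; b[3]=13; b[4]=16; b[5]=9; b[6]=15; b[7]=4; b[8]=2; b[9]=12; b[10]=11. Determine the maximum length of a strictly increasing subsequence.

Let dp[i] be the length of the longest such subsequence ending at index i:
i:      1  2  3  4  5  6  7  8  9 10
b[i]:  17  3 13 16  9 15  4  2 12 11
dp:     1  1  2  3  2  3  2  1  3  3
Maximum dp value is 3.

3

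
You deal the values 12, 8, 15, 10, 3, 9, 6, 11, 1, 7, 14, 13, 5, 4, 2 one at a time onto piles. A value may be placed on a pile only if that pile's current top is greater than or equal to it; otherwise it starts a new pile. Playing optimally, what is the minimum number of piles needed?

Place each on the leftmost legal pile:
12 → new pile 1 (tops now [12])
8 → pile 1 (tops now [8])
15 → new pile 2 (tops now [8, 15])
10 → pile 2 (tops now [8, 10])
3 → pile 1 (tops now [3, 10])
9 → pile 2 (tops now [3, 9])
6 → pile 2 (tops now [3, 6])
11 → new pile 3 (tops now [3, 6, 11])
1 → pile 1 (tops now [1, 6, 11])
7 → pile 3 (tops now [1, 6, 7])
14 → new pile 4 (tops now [1, 6, 7, 14])
13 → pile 4 (tops now [1, 6, 7, 13])
5 → pile 2 (tops now [1, 5, 7, 13])
4 → pile 2 (tops now [1, 4, 7, 13])
2 → pile 2 (tops now [1, 2, 7, 13])
Four piles.

4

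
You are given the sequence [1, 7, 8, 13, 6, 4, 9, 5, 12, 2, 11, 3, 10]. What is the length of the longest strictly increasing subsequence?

5

Track the smallest tail for each achievable length (strict):
1 → extends → [1]
7 → extends → [1, 7]
8 → extends → [1, 7, 8]
13 → extends → [1, 7, 8, 13]
6 → replaces 7 → [1, 6, 8, 13]
4 → replaces 6 → [1, 4, 8, 13]
9 → replaces 13 → [1, 4, 8, 9]
5 → replaces 8 → [1, 4, 5, 9]
12 → extends → [1, 4, 5, 9, 12]
2 → replaces 4 → [1, 2, 5, 9, 12]
11 → replaces 12 → [1, 2, 5, 9, 11]
3 → replaces 5 → [1, 2, 3, 9, 11]
10 → replaces 11 → [1, 2, 3, 9, 10]
Five tails, so the longest strictly increasing subsequence has length 5 (e.g. 1, 7, 8, 9, 12).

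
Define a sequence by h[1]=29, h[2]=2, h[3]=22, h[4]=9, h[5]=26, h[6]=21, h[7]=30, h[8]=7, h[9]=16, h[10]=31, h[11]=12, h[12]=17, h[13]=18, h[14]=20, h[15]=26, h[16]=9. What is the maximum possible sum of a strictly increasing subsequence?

111

Let S[i] be the best sum of a strictly increasing subsequence ending at i:
i:       1   2   3   4   5   6   7   8   9  10  11  12  13  14  15  16
h[i]:   29   2  22   9  26  21  30   7  16  31  12  17  18  20  26   9
S:      29   2  24  11  50  32  80   9  27 111  23  44  62  82 108  18
Maximum is 111 (e.g. 2 + 22 + 26 + 30 + 31).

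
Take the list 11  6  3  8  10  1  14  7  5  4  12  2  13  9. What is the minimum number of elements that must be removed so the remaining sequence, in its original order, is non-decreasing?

Fewest deletions = n − (longest non-decreasing subsequence).
Patience tails:
11 → extends → [11]
6 → replaces 11 → [6]
3 → replaces 6 → [3]
8 → extends → [3, 8]
10 → extends → [3, 8, 10]
1 → replaces 3 → [1, 8, 10]
14 → extends → [1, 8, 10, 14]
7 → replaces 8 → [1, 7, 10, 14]
5 → replaces 7 → [1, 5, 10, 14]
4 → replaces 5 → [1, 4, 10, 14]
12 → replaces 14 → [1, 4, 10, 12]
2 → replaces 4 → [1, 2, 10, 12]
13 → extends → [1, 2, 10, 12, 13]
9 → replaces 10 → [1, 2, 9, 12, 13]
Longest non-decreasing subsequence has length 5, so deletions = 14 − 5 = 9.

9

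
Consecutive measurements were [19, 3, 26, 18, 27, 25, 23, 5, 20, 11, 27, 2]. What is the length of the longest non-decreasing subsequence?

4

Let dp[i] be the length of the longest such subsequence ending at index i:
i:      1  2  3  4  5  6  7  8  9 10 11 12
a[i]:  19  3 26 18 27 25 23  5 20 11 27  2
dp:     1  1  2  2  3  3  3  2  3  3  4  1
Maximum dp value is 4.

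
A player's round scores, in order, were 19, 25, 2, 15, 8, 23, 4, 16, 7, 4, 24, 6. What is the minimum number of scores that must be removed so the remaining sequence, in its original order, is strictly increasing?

8

Fewest deletions = n − (longest strictly increasing subsequence).
i:      1  2  3  4  5  6  7  8  9 10 11 12
a[i]:  19 25  2 15  8 23  4 16  7  4 24  6
dp:     1  2  1  2  2  3  2  3  3  2  4  3
max dp = 4, so deletions = 12 − 4 = 8.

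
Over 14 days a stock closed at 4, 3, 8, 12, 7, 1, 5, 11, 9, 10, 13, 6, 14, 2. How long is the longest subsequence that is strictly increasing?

6

Let dp[i] be the length of the longest such subsequence ending at index i:
i:      1  2  3  4  5  6  7  8  9 10 11 12 13 14
a[i]:   4  3  8 12  7  1  5 11  9 10 13  6 14  2
dp:     1  1  2  3  2  1  2  3  3  4  5  3  6  2
Maximum dp value is 6.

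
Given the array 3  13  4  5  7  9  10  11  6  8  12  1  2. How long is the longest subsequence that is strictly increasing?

8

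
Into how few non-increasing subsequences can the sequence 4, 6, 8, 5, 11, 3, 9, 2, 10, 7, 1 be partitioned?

5

The minimum number of non-increasing subsequences covering a sequence equals the length of its longest strictly increasing subsequence.
LIS length is 5 (e.g. 4, 6, 8, 9, 10), so 5 piles are needed.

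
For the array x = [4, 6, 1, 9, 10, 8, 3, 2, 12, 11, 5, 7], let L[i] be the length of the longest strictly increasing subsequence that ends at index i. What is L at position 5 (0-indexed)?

dp[i] = 1 + max{dp[j] : j<i, x[j]<x[i]} (or 1 if no such j):
i:      0  1  2  3  4  5  6  7  8  9 10 11
x[i]:   4  6  1  9 10  8  3  2 12 11  5  7
dp:     1  2  1  3  4  3  2  2  5  5  3  4
At index 5 the value is 3.

3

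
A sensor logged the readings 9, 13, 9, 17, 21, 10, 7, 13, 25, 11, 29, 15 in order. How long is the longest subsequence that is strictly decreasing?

3

Let dp[i] be the longest strictly decreasing subsequence ending at i:
i:      1  2  3  4  5  6  7  8  9 10 11 12
a[i]:   9 13  9 17 21 10  7 13 25 11 29 15
dp:     1  1  2  1  1  2  3  2  1  3  1  2
Maximum is 3.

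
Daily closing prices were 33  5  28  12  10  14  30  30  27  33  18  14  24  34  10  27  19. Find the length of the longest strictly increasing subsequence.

6

Let dp[i] be the length of the longest such subsequence ending at index i:
i:      1  2  3  4  5  6  7  8  9 10 11 12 13 14 15 16 17
a[i]:  33  5 28 12 10 14 30 30 27 33 18 14 24 34 10 27 19
dp:     1  1  2  2  2  3  4  4  4  5  4  3  5  6  2  6  5
Maximum dp value is 6.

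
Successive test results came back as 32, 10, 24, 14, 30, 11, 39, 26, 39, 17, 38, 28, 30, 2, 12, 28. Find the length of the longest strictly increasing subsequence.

Track the smallest tail for each achievable length (strict):
32 → extends → [32]
10 → replaces 32 → [10]
24 → extends → [10, 24]
14 → replaces 24 → [10, 14]
30 → extends → [10, 14, 30]
11 → replaces 14 → [10, 11, 30]
39 → extends → [10, 11, 30, 39]
26 → replaces 30 → [10, 11, 26, 39]
39 → already a tail → [10, 11, 26, 39]
17 → replaces 26 → [10, 11, 17, 39]
38 → replaces 39 → [10, 11, 17, 38]
28 → replaces 38 → [10, 11, 17, 28]
30 → extends → [10, 11, 17, 28, 30]
2 → replaces 10 → [2, 11, 17, 28, 30]
12 → replaces 17 → [2, 11, 12, 28, 30]
28 → already a tail → [2, 11, 12, 28, 30]
Five tails, so the longest strictly increasing subsequence has length 5 (e.g. 10, 24, 26, 28, 30).

5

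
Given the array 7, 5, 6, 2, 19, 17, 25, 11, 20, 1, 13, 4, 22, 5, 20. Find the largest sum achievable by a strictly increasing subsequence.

Let S[i] be the best sum of a strictly increasing subsequence ending at i:
i:      1  2  3  4  5  6  7  8  9 10 11 12 13 14 15
a[i]:   7  5  6  2 19 17 25 11 20  1 13  4 22  5 20
S:      7  5 11  2 30 28 55 22 50  1 35  6 72 11 55
Maximum is 72 (e.g. 5 + 6 + 19 + 20 + 22).

72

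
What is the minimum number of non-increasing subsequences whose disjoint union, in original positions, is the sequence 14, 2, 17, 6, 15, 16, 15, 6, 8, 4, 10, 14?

5

The minimum number of non-increasing subsequences covering a sequence equals the length of its longest strictly increasing subsequence.
LIS length is 5 (e.g. 2, 6, 8, 10, 14), so 5 piles are needed.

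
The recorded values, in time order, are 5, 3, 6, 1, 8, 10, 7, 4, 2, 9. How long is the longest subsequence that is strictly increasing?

Track the smallest tail for each achievable length (strict):
5 → extends → [5]
3 → replaces 5 → [3]
6 → extends → [3, 6]
1 → replaces 3 → [1, 6]
8 → extends → [1, 6, 8]
10 → extends → [1, 6, 8, 10]
7 → replaces 8 → [1, 6, 7, 10]
4 → replaces 6 → [1, 4, 7, 10]
2 → replaces 4 → [1, 2, 7, 10]
9 → replaces 10 → [1, 2, 7, 9]
Four tails, so the longest strictly increasing subsequence has length 4 (e.g. 5, 6, 8, 10).

4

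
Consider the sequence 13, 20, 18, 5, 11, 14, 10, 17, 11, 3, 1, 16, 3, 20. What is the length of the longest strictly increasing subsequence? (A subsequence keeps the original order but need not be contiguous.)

5

Track the smallest tail for each achievable length (strict):
13 → extends → [13]
20 → extends → [13, 20]
18 → replaces 20 → [13, 18]
5 → replaces 13 → [5, 18]
11 → replaces 18 → [5, 11]
14 → extends → [5, 11, 14]
10 → replaces 11 → [5, 10, 14]
17 → extends → [5, 10, 14, 17]
11 → replaces 14 → [5, 10, 11, 17]
3 → replaces 5 → [3, 10, 11, 17]
1 → replaces 3 → [1, 10, 11, 17]
16 → replaces 17 → [1, 10, 11, 16]
3 → replaces 10 → [1, 3, 11, 16]
20 → extends → [1, 3, 11, 16, 20]
Five tails, so the longest strictly increasing subsequence has length 5 (e.g. 5, 11, 14, 17, 20).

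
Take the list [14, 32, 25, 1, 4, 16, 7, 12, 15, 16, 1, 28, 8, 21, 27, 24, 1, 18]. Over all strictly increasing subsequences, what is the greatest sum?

103

Let S[i] be the best sum of a strictly increasing subsequence ending at i:
i:       1   2   3   4   5   6   7   8   9  10  11  12  13  14  15  16  17  18
a[i]:   14  32  25   1   4  16   7  12  15  16   1  28   8  21  27  24   1  18
S:      14  46  39   1   5  30  12  24  39  55   1  83  20  76 103 100   1  73
Maximum is 103 (e.g. 1 + 4 + 7 + 12 + 15 + 16 + 21 + 27).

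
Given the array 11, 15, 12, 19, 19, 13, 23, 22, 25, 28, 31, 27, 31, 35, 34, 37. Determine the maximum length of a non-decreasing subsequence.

11

Let dp[i] be the length of the longest such subsequence ending at index i:
i:      1  2  3  4  5  6  7  8  9 10 11 12 13 14 15 16
a[i]:  11 15 12 19 19 13 23 22 25 28 31 27 31 35 34 37
dp:     1  2  2  3  4  3  5  5  6  7  8  7  9 10 10 11
Maximum dp value is 11.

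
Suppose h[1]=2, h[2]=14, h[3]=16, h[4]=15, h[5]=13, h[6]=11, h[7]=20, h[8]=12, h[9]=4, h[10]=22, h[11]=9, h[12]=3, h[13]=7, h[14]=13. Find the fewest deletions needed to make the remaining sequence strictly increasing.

Fewest deletions = n − (longest strictly increasing subsequence).
i:      1  2  3  4  5  6  7  8  9 10 11 12 13 14
h[i]:   2 14 16 15 13 11 20 12  4 22  9  3  7 13
dp:     1  2  3  3  2  2  4  3  2  5  3  2  3  4
max dp = 5, so deletions = 14 − 5 = 9.

9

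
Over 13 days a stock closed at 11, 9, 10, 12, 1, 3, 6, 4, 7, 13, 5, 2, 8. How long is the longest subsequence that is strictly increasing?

5

Track the smallest tail for each achievable length (strict):
11 → extends → [11]
9 → replaces 11 → [9]
10 → extends → [9, 10]
12 → extends → [9, 10, 12]
1 → replaces 9 → [1, 10, 12]
3 → replaces 10 → [1, 3, 12]
6 → replaces 12 → [1, 3, 6]
4 → replaces 6 → [1, 3, 4]
7 → extends → [1, 3, 4, 7]
13 → extends → [1, 3, 4, 7, 13]
5 → replaces 7 → [1, 3, 4, 5, 13]
2 → replaces 3 → [1, 2, 4, 5, 13]
8 → replaces 13 → [1, 2, 4, 5, 8]
Five tails, so the longest strictly increasing subsequence has length 5 (e.g. 1, 3, 6, 7, 13).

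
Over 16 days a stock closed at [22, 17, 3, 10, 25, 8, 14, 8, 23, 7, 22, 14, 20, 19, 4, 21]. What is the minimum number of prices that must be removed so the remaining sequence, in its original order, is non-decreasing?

10

Fewest deletions = n − (longest non-decreasing subsequence).
i:      1  2  3  4  5  6  7  8  9 10 11 12 13 14 15 16
a[i]:  22 17  3 10 25  8 14  8 23  7 22 14 20 19  4 21
dp:     1  1  1  2  3  2  3  3  4  2  4  4  5  5  2  6
max dp = 6, so deletions = 16 − 6 = 10.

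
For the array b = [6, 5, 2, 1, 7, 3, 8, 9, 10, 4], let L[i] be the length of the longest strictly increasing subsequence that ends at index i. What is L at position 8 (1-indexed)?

dp[i] = 1 + max{dp[j] : j<i, b[j]<b[i]} (or 1 if no such j):
i:      1  2  3  4  5  6  7  8  9 10
b[i]:   6  5  2  1  7  3  8  9 10  4
dp:     1  1  1  1  2  2  3  4  5  3
At index 8 the value is 4.

4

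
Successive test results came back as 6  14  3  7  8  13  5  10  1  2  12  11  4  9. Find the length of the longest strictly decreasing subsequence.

Negate each value so 'decreasing' becomes 'increasing', then run patience tails on the negated sequence:
-6 → extends → [-6]
-14 → replaces -6 → [-14]
-3 → extends → [-14, -3]
-7 → replaces -3 → [-14, -7]
-8 → replaces -7 → [-14, -8]
-13 → replaces -8 → [-14, -13]
-5 → extends → [-14, -13, -5]
-10 → replaces -5 → [-14, -13, -10]
-1 → extends → [-14, -13, -10, -1]
-2 → replaces -1 → [-14, -13, -10, -2]
-12 → replaces -10 → [-14, -13, -12, -2]
-11 → replaces -2 → [-14, -13, -12, -11]
-4 → extends → [-14, -13, -12, -11, -4]
-9 → replaces -4 → [-14, -13, -12, -11, -9]
Five tails, so the longest strictly decreasing subsequence of the original has length 5.

5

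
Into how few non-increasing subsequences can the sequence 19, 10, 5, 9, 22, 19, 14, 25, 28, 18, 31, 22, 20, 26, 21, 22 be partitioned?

7

Place each on the leftmost legal pile:
19 → new pile 1 (tops now [19])
10 → pile 1 (tops now [10])
5 → pile 1 (tops now [5])
9 → new pile 2 (tops now [5, 9])
22 → new pile 3 (tops now [5, 9, 22])
19 → pile 3 (tops now [5, 9, 19])
14 → pile 3 (tops now [5, 9, 14])
25 → new pile 4 (tops now [5, 9, 14, 25])
28 → new pile 5 (tops now [5, 9, 14, 25, 28])
18 → pile 4 (tops now [5, 9, 14, 18, 28])
31 → new pile 6 (tops now [5, 9, 14, 18, 28, 31])
22 → pile 5 (tops now [5, 9, 14, 18, 22, 31])
20 → pile 5 (tops now [5, 9, 14, 18, 20, 31])
26 → pile 6 (tops now [5, 9, 14, 18, 20, 26])
21 → pile 6 (tops now [5, 9, 14, 18, 20, 21])
22 → new pile 7 (tops now [5, 9, 14, 18, 20, 21, 22])
Seven piles.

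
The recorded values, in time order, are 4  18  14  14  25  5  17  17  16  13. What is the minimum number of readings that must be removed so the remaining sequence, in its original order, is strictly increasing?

7

Fewest deletions = n − (longest strictly increasing subsequence).
Patience tails:
4 → extends → [4]
18 → extends → [4, 18]
14 → replaces 18 → [4, 14]
14 → already a tail → [4, 14]
25 → extends → [4, 14, 25]
5 → replaces 14 → [4, 5, 25]
17 → replaces 25 → [4, 5, 17]
17 → already a tail → [4, 5, 17]
16 → replaces 17 → [4, 5, 16]
13 → replaces 16 → [4, 5, 13]
Longest strictly increasing subsequence has length 3, so deletions = 10 − 3 = 7.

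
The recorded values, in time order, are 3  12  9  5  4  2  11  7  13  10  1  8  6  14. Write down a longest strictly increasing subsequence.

3, 9, 11, 13, 14

Patience tails give the LIS length; then backtrack through the dp parents:
3 → extends → [3]
12 → extends → [3, 12]
9 → replaces 12 → [3, 9]
5 → replaces 9 → [3, 5]
4 → replaces 5 → [3, 4]
2 → replaces 3 → [2, 4]
11 → extends → [2, 4, 11]
7 → replaces 11 → [2, 4, 7]
13 → extends → [2, 4, 7, 13]
10 → replaces 13 → [2, 4, 7, 10]
1 → replaces 2 → [1, 4, 7, 10]
8 → replaces 10 → [1, 4, 7, 8]
6 → replaces 7 → [1, 4, 6, 8]
14 → extends → [1, 4, 6, 8, 14]
Length 5; one witness is 3, 9, 11, 13, 14.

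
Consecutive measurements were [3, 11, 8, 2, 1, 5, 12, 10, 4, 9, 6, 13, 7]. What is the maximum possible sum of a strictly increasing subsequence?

39

Let S[i] be the best sum of a strictly increasing subsequence ending at i:
i:      1  2  3  4  5  6  7  8  9 10 11 12 13
a[i]:   3 11  8  2  1  5 12 10  4  9  6 13  7
S:      3 14 11  2  1  8 26 21  7 20 14 39 21
Maximum is 39 (e.g. 3 + 11 + 12 + 13).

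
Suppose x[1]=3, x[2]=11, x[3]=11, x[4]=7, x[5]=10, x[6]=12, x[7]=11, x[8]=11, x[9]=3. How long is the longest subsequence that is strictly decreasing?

3

Negate each value so 'decreasing' becomes 'increasing', then run patience tails on the negated sequence:
-3 → extends → [-3]
-11 → replaces -3 → [-11]
-11 → already a tail → [-11]
-7 → extends → [-11, -7]
-10 → replaces -7 → [-11, -10]
-12 → replaces -11 → [-12, -10]
-11 → replaces -10 → [-12, -11]
-11 → already a tail → [-12, -11]
-3 → extends → [-12, -11, -3]
Three tails, so the longest strictly decreasing subsequence of the original has length 3.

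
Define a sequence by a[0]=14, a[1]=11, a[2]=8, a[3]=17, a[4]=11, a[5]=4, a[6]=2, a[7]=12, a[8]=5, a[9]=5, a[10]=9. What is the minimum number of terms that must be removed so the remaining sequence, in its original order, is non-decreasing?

Fewest deletions = n − (longest non-decreasing subsequence).
i:      0  1  2  3  4  5  6  7  8  9 10
a[i]:  14 11  8 17 11  4  2 12  5  5  9
dp:     1  1  1  2  2  1  1  3  2  3  4
max dp = 4, so deletions = 11 − 4 = 7.

7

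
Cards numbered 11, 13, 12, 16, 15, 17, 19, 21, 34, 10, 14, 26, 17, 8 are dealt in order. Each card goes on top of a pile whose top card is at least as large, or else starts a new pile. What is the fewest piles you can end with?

7

Place each on the leftmost legal pile:
11 → new pile 1 (tops now [11])
13 → new pile 2 (tops now [11, 13])
12 → pile 2 (tops now [11, 12])
16 → new pile 3 (tops now [11, 12, 16])
15 → pile 3 (tops now [11, 12, 15])
17 → new pile 4 (tops now [11, 12, 15, 17])
19 → new pile 5 (tops now [11, 12, 15, 17, 19])
21 → new pile 6 (tops now [11, 12, 15, 17, 19, 21])
34 → new pile 7 (tops now [11, 12, 15, 17, 19, 21, 34])
10 → pile 1 (tops now [10, 12, 15, 17, 19, 21, 34])
14 → pile 3 (tops now [10, 12, 14, 17, 19, 21, 34])
26 → pile 7 (tops now [10, 12, 14, 17, 19, 21, 26])
17 → pile 4 (tops now [10, 12, 14, 17, 19, 21, 26])
8 → pile 1 (tops now [8, 12, 14, 17, 19, 21, 26])
Seven piles.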